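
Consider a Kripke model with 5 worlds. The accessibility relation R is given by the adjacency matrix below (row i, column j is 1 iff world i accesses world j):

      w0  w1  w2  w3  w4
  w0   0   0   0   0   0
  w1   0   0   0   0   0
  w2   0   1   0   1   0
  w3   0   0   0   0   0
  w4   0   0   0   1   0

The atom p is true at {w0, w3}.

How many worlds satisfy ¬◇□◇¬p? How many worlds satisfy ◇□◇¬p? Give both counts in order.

3 and 2

For ¬◇□◇¬p:
w0: ◇□◇¬p is F. ✓
w1: ◇□◇¬p is F. ✓
w2: ◇□◇¬p is T. ✗
w3: ◇□◇¬p is F. ✓
w4: ◇□◇¬p is T. ✗
— 3 worlds.
For ◇□◇¬p:
w0: no successors, so ◇□◇¬p fails. ✗
w1: no successors, so ◇□◇¬p fails. ✗
w2: successors {w1, w3}; □◇¬p there: w1:T, w3:T. ✓
w3: no successors, so ◇□◇¬p fails. ✗
w4: successors {w3}; □◇¬p there: w3:T. ✓
— 2 worlds.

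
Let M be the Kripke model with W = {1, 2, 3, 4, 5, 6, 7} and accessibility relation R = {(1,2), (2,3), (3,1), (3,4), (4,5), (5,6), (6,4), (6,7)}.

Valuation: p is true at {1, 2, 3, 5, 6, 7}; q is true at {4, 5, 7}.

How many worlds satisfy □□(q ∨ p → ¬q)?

3

1: successors {2}; □(q ∨ p → ¬q) there: 2:T. ✓
2: successors {3}; □(q ∨ p → ¬q) there: 3:F. ✗
3: successors {1, 4}; □(q ∨ p → ¬q) there: 1:T, 4:F. ✗
4: successors {5}; □(q ∨ p → ¬q) there: 5:T. ✓
5: successors {6}; □(q ∨ p → ¬q) there: 6:F. ✗
6: successors {4, 7}; □(q ∨ p → ¬q) there: 4:F, 7:T. ✗
7: no successors, so □□(q ∨ p → ¬q) holds vacuously. ✓
Satisfying worlds: {1, 4, 7}.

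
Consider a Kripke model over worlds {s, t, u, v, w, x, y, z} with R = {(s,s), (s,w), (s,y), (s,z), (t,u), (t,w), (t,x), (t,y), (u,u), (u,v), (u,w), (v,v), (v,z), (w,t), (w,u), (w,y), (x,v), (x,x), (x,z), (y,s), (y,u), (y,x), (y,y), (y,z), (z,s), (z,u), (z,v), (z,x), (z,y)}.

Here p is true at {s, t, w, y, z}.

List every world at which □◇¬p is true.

s: successors {s, w, y, z}; ◇¬p there: s:F, w:T, y:T, z:T. ✗
t: successors {u, w, x, y}; ◇¬p there: u:T, w:T, x:T, y:T. ✓
u: successors {u, v, w}; ◇¬p there: u:T, v:T, w:T. ✓
v: successors {v, z}; ◇¬p there: v:T, z:T. ✓
w: successors {t, u, y}; ◇¬p there: t:T, u:T, y:T. ✓
x: successors {v, x, z}; ◇¬p there: v:T, x:T, z:T. ✓
y: successors {s, u, x, y, z}; ◇¬p there: s:F, u:T, x:T, y:T, z:T. ✗
z: successors {s, u, v, x, y}; ◇¬p there: s:F, u:T, v:T, x:T, y:T. ✗

{t, u, v, w, x}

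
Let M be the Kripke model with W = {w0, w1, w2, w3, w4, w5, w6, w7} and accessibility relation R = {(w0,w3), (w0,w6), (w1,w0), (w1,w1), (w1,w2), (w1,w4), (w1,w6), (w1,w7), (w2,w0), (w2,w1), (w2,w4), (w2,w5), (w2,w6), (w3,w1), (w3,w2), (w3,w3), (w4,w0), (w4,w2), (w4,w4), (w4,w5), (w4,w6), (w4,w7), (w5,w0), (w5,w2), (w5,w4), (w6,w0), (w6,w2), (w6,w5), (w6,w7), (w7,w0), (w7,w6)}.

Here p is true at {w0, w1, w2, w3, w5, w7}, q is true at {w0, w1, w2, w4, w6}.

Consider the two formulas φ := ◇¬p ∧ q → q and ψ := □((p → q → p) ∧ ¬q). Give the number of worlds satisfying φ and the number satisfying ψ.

8 and 0

For ◇¬p ∧ q → q:
w0: ◇¬p ∧ q is T, q is T. ✓
w1: ◇¬p ∧ q is T, q is T. ✓
w2: ◇¬p ∧ q is T, q is T. ✓
w3: ◇¬p ∧ q is F, q is F. ✓
w4: ◇¬p ∧ q is T, q is T. ✓
w5: ◇¬p ∧ q is F, q is F. ✓
w6: ◇¬p ∧ q is F, q is T. ✓
w7: ◇¬p ∧ q is F, q is F. ✓
— 8 worlds.
For □((p → q → p) ∧ ¬q):
w0: successors {w3, w6}; (p → q → p) ∧ ¬q there: w3:T, w6:F. ✗
w1: successors {w0, w1, w2, w4, w6, w7}; (p → q → p) ∧ ¬q there: w0:F, w1:F, w2:F, w4:F, w6:F, w7:T. ✗
w2: successors {w0, w1, w4, w5, w6}; (p → q → p) ∧ ¬q there: w0:F, w1:F, w4:F, w5:T, w6:F. ✗
w3: successors {w1, w2, w3}; (p → q → p) ∧ ¬q there: w1:F, w2:F, w3:T. ✗
w4: successors {w0, w2, w4, w5, w6, w7}; (p → q → p) ∧ ¬q there: w0:F, w2:F, w4:F, w5:T, w6:F, w7:T. ✗
w5: successors {w0, w2, w4}; (p → q → p) ∧ ¬q there: w0:F, w2:F, w4:F. ✗
w6: successors {w0, w2, w5, w7}; (p → q → p) ∧ ¬q there: w0:F, w2:F, w5:T, w7:T. ✗
w7: successors {w0, w6}; (p → q → p) ∧ ¬q there: w0:F, w6:F. ✗
— 0 worlds.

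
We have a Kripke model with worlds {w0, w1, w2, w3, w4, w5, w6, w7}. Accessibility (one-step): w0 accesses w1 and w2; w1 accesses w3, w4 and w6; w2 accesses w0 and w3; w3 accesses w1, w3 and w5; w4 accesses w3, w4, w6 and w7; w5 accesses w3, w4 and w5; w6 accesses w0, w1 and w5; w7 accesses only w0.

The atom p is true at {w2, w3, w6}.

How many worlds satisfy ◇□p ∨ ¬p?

w0: ◇□p is F, ¬p is T. ✓
w1: ◇□p is F, ¬p is T. ✓
w2: ◇□p is F, ¬p is F. ✗
w3: ◇□p is F, ¬p is F. ✗
w4: ◇□p is F, ¬p is T. ✓
w5: ◇□p is F, ¬p is T. ✓
w6: ◇□p is F, ¬p is F. ✗
w7: ◇□p is F, ¬p is T. ✓
Satisfying worlds: {w0, w1, w4, w5, w7}.

5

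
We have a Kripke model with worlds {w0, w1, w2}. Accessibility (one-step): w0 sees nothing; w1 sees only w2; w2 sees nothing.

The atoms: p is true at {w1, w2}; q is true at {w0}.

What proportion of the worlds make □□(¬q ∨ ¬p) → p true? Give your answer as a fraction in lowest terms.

2/3

w0: □□(¬q ∨ ¬p) is T, p is F. ✗
w1: □□(¬q ∨ ¬p) is T, p is T. ✓
w2: □□(¬q ∨ ¬p) is T, p is T. ✓
That's 2 of 3 worlds, so 2/3.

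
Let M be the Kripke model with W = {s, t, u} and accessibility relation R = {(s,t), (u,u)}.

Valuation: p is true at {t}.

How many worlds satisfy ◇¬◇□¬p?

s: successors {t}; ¬◇□¬p there: t:T. ✓
t: no successors, so ◇¬◇□¬p fails. ✗
u: successors {u}; ¬◇□¬p there: u:F. ✗
Satisfying worlds: {s}.

1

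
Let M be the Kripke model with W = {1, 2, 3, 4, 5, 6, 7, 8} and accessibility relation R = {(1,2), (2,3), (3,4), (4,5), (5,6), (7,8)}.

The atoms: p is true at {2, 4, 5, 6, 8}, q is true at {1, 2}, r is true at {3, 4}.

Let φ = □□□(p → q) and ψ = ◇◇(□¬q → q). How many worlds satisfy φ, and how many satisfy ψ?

For □□□(p → q):
1: successors {2}; □□(p → q) there: 2:F. ✗
2: successors {3}; □□(p → q) there: 3:F. ✗
3: successors {4}; □□(p → q) there: 4:F. ✗
4: successors {5}; □□(p → q) there: 5:T. ✓
5: successors {6}; □□(p → q) there: 6:T. ✓
6: no successors, so □□□(p → q) holds vacuously. ✓
7: successors {8}; □□(p → q) there: 8:T. ✓
8: no successors, so □□□(p → q) holds vacuously. ✓
— 5 worlds.
For ◇◇(□¬q → q):
1: successors {2}; ◇(□¬q → q) there: 2:F. ✗
2: successors {3}; ◇(□¬q → q) there: 3:F. ✗
3: successors {4}; ◇(□¬q → q) there: 4:F. ✗
4: successors {5}; ◇(□¬q → q) there: 5:F. ✗
5: successors {6}; ◇(□¬q → q) there: 6:F. ✗
6: no successors, so ◇◇(□¬q → q) fails. ✗
7: successors {8}; ◇(□¬q → q) there: 8:F. ✗
8: no successors, so ◇◇(□¬q → q) fails. ✗
— 0 worlds.

5 and 0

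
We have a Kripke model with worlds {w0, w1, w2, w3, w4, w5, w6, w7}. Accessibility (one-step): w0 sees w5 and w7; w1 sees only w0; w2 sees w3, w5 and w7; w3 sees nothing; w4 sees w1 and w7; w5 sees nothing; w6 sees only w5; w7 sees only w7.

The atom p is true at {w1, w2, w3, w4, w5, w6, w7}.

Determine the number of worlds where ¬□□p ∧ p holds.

w0: ¬□□p is F, p is F. ✗
w1: ¬□□p is F, p is T. ✗
w2: ¬□□p is F, p is T. ✗
w3: ¬□□p is F, p is T. ✗
w4: ¬□□p is T, p is T. ✓
w5: ¬□□p is F, p is T. ✗
w6: ¬□□p is F, p is T. ✗
w7: ¬□□p is F, p is T. ✗
Satisfying worlds: {w4}.

1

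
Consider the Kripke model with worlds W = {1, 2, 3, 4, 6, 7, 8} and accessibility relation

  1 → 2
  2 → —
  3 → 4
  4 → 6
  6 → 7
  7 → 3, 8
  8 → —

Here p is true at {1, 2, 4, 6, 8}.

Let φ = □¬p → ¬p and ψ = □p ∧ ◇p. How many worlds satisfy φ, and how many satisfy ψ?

For □¬p → ¬p:
1: □¬p is F, ¬p is F. ✓
2: □¬p is T, ¬p is F. ✗
3: □¬p is F, ¬p is T. ✓
4: □¬p is F, ¬p is F. ✓
6: □¬p is T, ¬p is F. ✗
7: □¬p is F, ¬p is T. ✓
8: □¬p is T, ¬p is F. ✗
— 4 worlds.
For □p ∧ ◇p:
1: □p is T, ◇p is T. ✓
2: □p is T, ◇p is F. ✗
3: □p is T, ◇p is T. ✓
4: □p is T, ◇p is T. ✓
6: □p is F, ◇p is F. ✗
7: □p is F, ◇p is T. ✗
8: □p is T, ◇p is F. ✗
— 3 worlds.

4 and 3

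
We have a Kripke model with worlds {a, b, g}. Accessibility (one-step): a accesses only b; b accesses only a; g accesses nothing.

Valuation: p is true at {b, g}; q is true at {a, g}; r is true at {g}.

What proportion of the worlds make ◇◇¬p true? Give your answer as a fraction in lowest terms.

1/3

a: successors {b}; ◇¬p there: b:T. ✓
b: successors {a}; ◇¬p there: a:F. ✗
g: no successors, so ◇◇¬p fails. ✗
That's 1 of 3 worlds, so 1/3.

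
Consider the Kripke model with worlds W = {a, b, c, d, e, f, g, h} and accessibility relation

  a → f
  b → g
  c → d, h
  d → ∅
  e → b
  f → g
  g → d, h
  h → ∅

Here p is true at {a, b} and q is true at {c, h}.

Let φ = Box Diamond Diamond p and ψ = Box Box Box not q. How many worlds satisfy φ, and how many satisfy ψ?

2 and 6

For Box Diamond Diamond p:
a: successors {f}; Diamond Diamond p there: f:F. ✗
b: successors {g}; Diamond Diamond p there: g:F. ✗
c: successors {d, h}; Diamond Diamond p there: d:F, h:F. ✗
d: no successors, so Box Diamond Diamond p holds vacuously. ✓
e: successors {b}; Diamond Diamond p there: b:F. ✗
f: successors {g}; Diamond Diamond p there: g:F. ✗
g: successors {d, h}; Diamond Diamond p there: d:F, h:F. ✗
h: no successors, so Box Diamond Diamond p holds vacuously. ✓
— 2 worlds.
For Box Box Box not q:
a: successors {f}; Box Box not q there: f:F. ✗
b: successors {g}; Box Box not q there: g:T. ✓
c: successors {d, h}; Box Box not q there: d:T, h:T. ✓
d: no successors, so Box Box Box not q holds vacuously. ✓
e: successors {b}; Box Box not q there: b:F. ✗
f: successors {g}; Box Box not q there: g:T. ✓
g: successors {d, h}; Box Box not q there: d:T, h:T. ✓
h: no successors, so Box Box Box not q holds vacuously. ✓
— 6 worlds.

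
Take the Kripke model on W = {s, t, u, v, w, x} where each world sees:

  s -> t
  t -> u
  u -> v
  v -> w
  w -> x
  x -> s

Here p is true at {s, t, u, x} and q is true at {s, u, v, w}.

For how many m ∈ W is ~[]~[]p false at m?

s: []~[]p is F. ✓
t: []~[]p is T. ✗
u: []~[]p is T. ✗
v: []~[]p is F. ✓
w: []~[]p is F. ✓
x: []~[]p is F. ✓
Satisfying worlds: {s, v, w, x}.
So ~[]~[]p fails at the other 2 worlds.

2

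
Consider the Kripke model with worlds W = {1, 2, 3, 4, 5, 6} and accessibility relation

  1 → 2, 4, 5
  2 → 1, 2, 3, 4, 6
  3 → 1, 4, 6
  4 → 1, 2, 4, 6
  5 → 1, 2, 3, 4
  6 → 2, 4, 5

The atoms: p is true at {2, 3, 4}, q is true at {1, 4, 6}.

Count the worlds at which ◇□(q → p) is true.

1: successors {2, 4, 5}; □(q → p) there: 2:F, 4:F, 5:F. ✗
2: successors {1, 2, 3, 4, 6}; □(q → p) there: 1:T, 2:F, 3:F, 4:F, 6:T. ✓
3: successors {1, 4, 6}; □(q → p) there: 1:T, 4:F, 6:T. ✓
4: successors {1, 2, 4, 6}; □(q → p) there: 1:T, 2:F, 4:F, 6:T. ✓
5: successors {1, 2, 3, 4}; □(q → p) there: 1:T, 2:F, 3:F, 4:F. ✓
6: successors {2, 4, 5}; □(q → p) there: 2:F, 4:F, 5:F. ✗
Satisfying worlds: {2, 3, 4, 5}.

4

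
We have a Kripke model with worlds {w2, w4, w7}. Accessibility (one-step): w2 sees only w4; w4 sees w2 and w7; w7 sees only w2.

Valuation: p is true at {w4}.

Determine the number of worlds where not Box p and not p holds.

w2: not Box p is F, not p is T. ✗
w4: not Box p is T, not p is F. ✗
w7: not Box p is T, not p is T. ✓
Satisfying worlds: {w7}.

1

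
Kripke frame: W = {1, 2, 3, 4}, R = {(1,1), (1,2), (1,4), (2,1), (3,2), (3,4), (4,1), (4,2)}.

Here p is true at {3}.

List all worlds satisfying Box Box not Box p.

1: successors {1, 2, 4}; Box not Box p there: 1:T, 2:T, 4:T. ✓
2: successors {1}; Box not Box p there: 1:T. ✓
3: successors {2, 4}; Box not Box p there: 2:T, 4:T. ✓
4: successors {1, 2}; Box not Box p there: 1:T, 2:T. ✓

{1, 2, 3, 4}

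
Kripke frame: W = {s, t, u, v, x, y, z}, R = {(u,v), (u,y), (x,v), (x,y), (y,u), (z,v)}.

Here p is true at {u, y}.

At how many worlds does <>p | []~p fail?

s: <>p is F, []~p is T. ✓
t: <>p is F, []~p is T. ✓
u: <>p is T, []~p is F. ✓
v: <>p is F, []~p is T. ✓
x: <>p is T, []~p is F. ✓
y: <>p is T, []~p is F. ✓
z: <>p is F, []~p is T. ✓
Satisfying worlds: {s, t, u, v, x, y, z}.
So <>p | []~p fails at the other 0 worlds.

0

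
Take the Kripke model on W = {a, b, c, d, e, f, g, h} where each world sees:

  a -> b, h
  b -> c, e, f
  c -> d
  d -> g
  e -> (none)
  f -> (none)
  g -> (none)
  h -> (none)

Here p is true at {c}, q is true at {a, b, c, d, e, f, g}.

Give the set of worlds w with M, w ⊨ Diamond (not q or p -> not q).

a: successors {b, h}; not q or p -> not q there: b:T, h:T. ✓
b: successors {c, e, f}; not q or p -> not q there: c:F, e:T, f:T. ✓
c: successors {d}; not q or p -> not q there: d:T. ✓
d: successors {g}; not q or p -> not q there: g:T. ✓
e: no successors, so Diamond (not q or p -> not q) fails. ✗
f: no successors, so Diamond (not q or p -> not q) fails. ✗
g: no successors, so Diamond (not q or p -> not q) fails. ✗
h: no successors, so Diamond (not q or p -> not q) fails. ✗

{a, b, c, d}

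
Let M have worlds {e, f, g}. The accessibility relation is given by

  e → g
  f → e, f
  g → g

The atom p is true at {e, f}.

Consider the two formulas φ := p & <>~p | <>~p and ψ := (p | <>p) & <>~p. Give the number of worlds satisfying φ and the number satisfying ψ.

2 and 1

For p & <>~p | <>~p:
e: p & <>~p is T, <>~p is T. ✓
f: p & <>~p is F, <>~p is F. ✗
g: p & <>~p is F, <>~p is T. ✓
— 2 worlds.
For (p | <>p) & <>~p:
e: p | <>p is T, <>~p is T. ✓
f: p | <>p is T, <>~p is F. ✗
g: p | <>p is F, <>~p is T. ✗
— 1 world.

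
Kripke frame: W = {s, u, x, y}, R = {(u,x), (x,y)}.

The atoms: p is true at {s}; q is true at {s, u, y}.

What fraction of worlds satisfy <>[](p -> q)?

s: no successors, so <>[](p -> q) fails. ✗
u: successors {x}; [](p -> q) there: x:T. ✓
x: successors {y}; [](p -> q) there: y:T. ✓
y: no successors, so <>[](p -> q) fails. ✗
That's 2 of 4 worlds, so 2/4 = 1/2.

1/2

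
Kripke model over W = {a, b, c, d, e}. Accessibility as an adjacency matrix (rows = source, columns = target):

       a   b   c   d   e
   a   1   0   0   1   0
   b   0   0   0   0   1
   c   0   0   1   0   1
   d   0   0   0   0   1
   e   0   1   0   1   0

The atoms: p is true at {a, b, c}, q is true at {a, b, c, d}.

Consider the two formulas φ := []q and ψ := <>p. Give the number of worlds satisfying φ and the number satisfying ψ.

2 and 3

For []q:
a: successors {a, d}; q there: a:T, d:T. ✓
b: successors {e}; q there: e:F. ✗
c: successors {c, e}; q there: c:T, e:F. ✗
d: successors {e}; q there: e:F. ✗
e: successors {b, d}; q there: b:T, d:T. ✓
— 2 worlds.
For <>p:
a: successors {a, d}; p there: a:T, d:F. ✓
b: successors {e}; p there: e:F. ✗
c: successors {c, e}; p there: c:T, e:F. ✓
d: successors {e}; p there: e:F. ✗
e: successors {b, d}; p there: b:T, d:F. ✓
— 3 worlds.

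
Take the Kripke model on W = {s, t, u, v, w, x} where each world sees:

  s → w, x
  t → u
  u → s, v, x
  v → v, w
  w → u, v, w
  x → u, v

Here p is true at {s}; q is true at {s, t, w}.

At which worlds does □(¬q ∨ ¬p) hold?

s: successors {w, x}; ¬q ∨ ¬p there: w:T, x:T. ✓
t: successors {u}; ¬q ∨ ¬p there: u:T. ✓
u: successors {s, v, x}; ¬q ∨ ¬p there: s:F, v:T, x:T. ✗
v: successors {v, w}; ¬q ∨ ¬p there: v:T, w:T. ✓
w: successors {u, v, w}; ¬q ∨ ¬p there: u:T, v:T, w:T. ✓
x: successors {u, v}; ¬q ∨ ¬p there: u:T, v:T. ✓

{s, t, v, w, x}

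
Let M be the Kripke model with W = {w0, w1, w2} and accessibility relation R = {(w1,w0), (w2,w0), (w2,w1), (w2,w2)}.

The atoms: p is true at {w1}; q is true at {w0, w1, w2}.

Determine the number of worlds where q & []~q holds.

w0: q is T, []~q is T. ✓
w1: q is T, []~q is F. ✗
w2: q is T, []~q is F. ✗
Satisfying worlds: {w0}.

1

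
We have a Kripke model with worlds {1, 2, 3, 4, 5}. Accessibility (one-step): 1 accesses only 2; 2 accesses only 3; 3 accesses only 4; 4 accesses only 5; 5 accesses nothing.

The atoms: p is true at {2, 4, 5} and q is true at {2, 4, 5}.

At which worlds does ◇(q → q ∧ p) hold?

{1, 2, 3, 4}

1: successors {2}; q → q ∧ p there: 2:T. ✓
2: successors {3}; q → q ∧ p there: 3:T. ✓
3: successors {4}; q → q ∧ p there: 4:T. ✓
4: successors {5}; q → q ∧ p there: 5:T. ✓
5: no successors, so ◇(q → q ∧ p) fails. ✗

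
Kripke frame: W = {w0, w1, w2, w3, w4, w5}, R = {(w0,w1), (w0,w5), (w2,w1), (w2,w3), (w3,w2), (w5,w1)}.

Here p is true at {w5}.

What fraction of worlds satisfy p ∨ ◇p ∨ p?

w0: p ∨ ◇p is T, p is F. ✓
w1: p ∨ ◇p is F, p is F. ✗
w2: p ∨ ◇p is F, p is F. ✗
w3: p ∨ ◇p is F, p is F. ✗
w4: p ∨ ◇p is F, p is F. ✗
w5: p ∨ ◇p is T, p is T. ✓
That's 2 of 6 worlds, so 2/6 = 1/3.

1/3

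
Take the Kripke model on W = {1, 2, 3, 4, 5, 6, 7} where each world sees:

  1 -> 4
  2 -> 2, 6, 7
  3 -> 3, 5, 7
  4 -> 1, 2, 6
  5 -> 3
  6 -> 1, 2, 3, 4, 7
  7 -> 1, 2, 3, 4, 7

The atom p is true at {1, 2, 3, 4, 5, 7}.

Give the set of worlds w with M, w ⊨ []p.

{1, 3, 5, 6, 7}

1: successors {4}; p there: 4:T. ✓
2: successors {2, 6, 7}; p there: 2:T, 6:F, 7:T. ✗
3: successors {3, 5, 7}; p there: 3:T, 5:T, 7:T. ✓
4: successors {1, 2, 6}; p there: 1:T, 2:T, 6:F. ✗
5: successors {3}; p there: 3:T. ✓
6: successors {1, 2, 3, 4, 7}; p there: 1:T, 2:T, 3:T, 4:T, 7:T. ✓
7: successors {1, 2, 3, 4, 7}; p there: 1:T, 2:T, 3:T, 4:T, 7:T. ✓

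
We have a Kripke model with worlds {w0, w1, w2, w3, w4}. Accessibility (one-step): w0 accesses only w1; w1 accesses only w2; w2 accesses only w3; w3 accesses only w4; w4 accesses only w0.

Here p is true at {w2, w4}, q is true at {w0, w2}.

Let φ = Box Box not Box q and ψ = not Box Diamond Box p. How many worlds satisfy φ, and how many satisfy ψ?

For Box Box not Box q:
w0: successors {w1}; Box not Box q there: w1:T. ✓
w1: successors {w2}; Box not Box q there: w2:T. ✓
w2: successors {w3}; Box not Box q there: w3:F. ✗
w3: successors {w4}; Box not Box q there: w4:T. ✓
w4: successors {w0}; Box not Box q there: w0:F. ✗
— 3 worlds.
For not Box Diamond Box p:
w0: Box Diamond Box p is F. ✓
w1: Box Diamond Box p is T. ✗
w2: Box Diamond Box p is F. ✓
w3: Box Diamond Box p is F. ✓
w4: Box Diamond Box p is T. ✗
— 3 worlds.

3 and 3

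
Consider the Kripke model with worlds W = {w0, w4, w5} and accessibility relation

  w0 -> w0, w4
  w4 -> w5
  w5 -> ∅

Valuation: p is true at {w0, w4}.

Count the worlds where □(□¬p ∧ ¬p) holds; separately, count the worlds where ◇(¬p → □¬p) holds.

For □(□¬p ∧ ¬p):
w0: successors {w0, w4}; □¬p ∧ ¬p there: w0:F, w4:F. ✗
w4: successors {w5}; □¬p ∧ ¬p there: w5:T. ✓
w5: no successors, so □(□¬p ∧ ¬p) holds vacuously. ✓
— 2 worlds.
For ◇(¬p → □¬p):
w0: successors {w0, w4}; ¬p → □¬p there: w0:T, w4:T. ✓
w4: successors {w5}; ¬p → □¬p there: w5:T. ✓
w5: no successors, so ◇(¬p → □¬p) fails. ✗
— 2 worlds.

2 and 2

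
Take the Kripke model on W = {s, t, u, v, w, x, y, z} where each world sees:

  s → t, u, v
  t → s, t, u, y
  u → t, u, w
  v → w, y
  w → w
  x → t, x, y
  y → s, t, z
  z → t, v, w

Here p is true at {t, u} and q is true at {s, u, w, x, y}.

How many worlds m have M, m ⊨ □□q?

1

s: successors {t, u, v}; □q there: t:F, u:F, v:T. ✗
t: successors {s, t, u, y}; □q there: s:F, t:F, u:F, y:F. ✗
u: successors {t, u, w}; □q there: t:F, u:F, w:T. ✗
v: successors {w, y}; □q there: w:T, y:F. ✗
w: successors {w}; □q there: w:T. ✓
x: successors {t, x, y}; □q there: t:F, x:F, y:F. ✗
y: successors {s, t, z}; □q there: s:F, t:F, z:F. ✗
z: successors {t, v, w}; □q there: t:F, v:T, w:T. ✗
Satisfying worlds: {w}.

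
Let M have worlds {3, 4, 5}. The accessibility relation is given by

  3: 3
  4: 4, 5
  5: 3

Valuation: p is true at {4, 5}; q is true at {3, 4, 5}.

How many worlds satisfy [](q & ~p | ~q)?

3: successors {3}; q & ~p | ~q there: 3:T. ✓
4: successors {4, 5}; q & ~p | ~q there: 4:F, 5:F. ✗
5: successors {3}; q & ~p | ~q there: 3:T. ✓
Satisfying worlds: {3, 5}.

2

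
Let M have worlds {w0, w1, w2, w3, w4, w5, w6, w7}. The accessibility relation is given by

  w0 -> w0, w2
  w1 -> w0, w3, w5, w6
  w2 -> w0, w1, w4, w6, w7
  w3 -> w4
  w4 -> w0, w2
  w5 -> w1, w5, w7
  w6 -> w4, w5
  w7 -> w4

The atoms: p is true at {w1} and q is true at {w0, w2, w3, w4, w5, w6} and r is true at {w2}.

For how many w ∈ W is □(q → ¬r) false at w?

w0: successors {w0, w2}; q → ¬r there: w0:T, w2:F. ✗
w1: successors {w0, w3, w5, w6}; q → ¬r there: w0:T, w3:T, w5:T, w6:T. ✓
w2: successors {w0, w1, w4, w6, w7}; q → ¬r there: w0:T, w1:T, w4:T, w6:T, w7:T. ✓
w3: successors {w4}; q → ¬r there: w4:T. ✓
w4: successors {w0, w2}; q → ¬r there: w0:T, w2:F. ✗
w5: successors {w1, w5, w7}; q → ¬r there: w1:T, w5:T, w7:T. ✓
w6: successors {w4, w5}; q → ¬r there: w4:T, w5:T. ✓
w7: successors {w4}; q → ¬r there: w4:T. ✓
Satisfying worlds: {w1, w2, w3, w5, w6, w7}.
So □(q → ¬r) fails at the other 2 worlds.

2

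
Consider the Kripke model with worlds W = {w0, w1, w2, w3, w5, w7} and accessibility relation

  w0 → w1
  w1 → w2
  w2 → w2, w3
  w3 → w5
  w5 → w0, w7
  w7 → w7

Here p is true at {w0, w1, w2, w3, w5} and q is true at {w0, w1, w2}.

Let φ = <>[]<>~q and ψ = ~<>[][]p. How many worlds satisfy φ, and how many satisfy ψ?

For <>[]<>~q:
w0: successors {w1}; []<>~q there: w1:T. ✓
w1: successors {w2}; []<>~q there: w2:T. ✓
w2: successors {w2, w3}; []<>~q there: w2:T, w3:T. ✓
w3: successors {w5}; []<>~q there: w5:F. ✗
w5: successors {w0, w7}; []<>~q there: w0:F, w7:T. ✓
w7: successors {w7}; []<>~q there: w7:T. ✓
— 5 worlds.
For ~<>[][]p:
w0: <>[][]p is T. ✗
w1: <>[][]p is T. ✗
w2: <>[][]p is T. ✗
w3: <>[][]p is F. ✓
w5: <>[][]p is T. ✗
w7: <>[][]p is F. ✓
— 2 worlds.

5 and 2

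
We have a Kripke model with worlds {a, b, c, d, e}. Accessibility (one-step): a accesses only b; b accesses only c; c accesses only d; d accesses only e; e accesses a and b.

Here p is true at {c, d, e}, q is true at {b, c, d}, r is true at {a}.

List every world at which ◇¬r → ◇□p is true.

{a, b, c, e}

a: ◇¬r is T, ◇□p is T. ✓
b: ◇¬r is T, ◇□p is T. ✓
c: ◇¬r is T, ◇□p is T. ✓
d: ◇¬r is T, ◇□p is F. ✗
e: ◇¬r is T, ◇□p is T. ✓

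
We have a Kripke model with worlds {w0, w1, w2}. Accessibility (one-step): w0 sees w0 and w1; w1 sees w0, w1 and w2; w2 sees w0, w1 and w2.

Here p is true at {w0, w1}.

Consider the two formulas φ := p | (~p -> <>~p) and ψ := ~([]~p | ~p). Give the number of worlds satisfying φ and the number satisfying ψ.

3 and 2

For p | (~p -> <>~p):
w0: p is T, ~p -> <>~p is T. ✓
w1: p is T, ~p -> <>~p is T. ✓
w2: p is F, ~p -> <>~p is T. ✓
— 3 worlds.
For ~([]~p | ~p):
w0: []~p | ~p is F. ✓
w1: []~p | ~p is F. ✓
w2: []~p | ~p is T. ✗
— 2 worlds.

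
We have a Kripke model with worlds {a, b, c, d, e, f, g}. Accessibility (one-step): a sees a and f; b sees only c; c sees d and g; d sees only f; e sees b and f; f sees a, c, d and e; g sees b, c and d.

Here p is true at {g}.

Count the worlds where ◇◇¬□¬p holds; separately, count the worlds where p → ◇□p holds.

For ◇◇¬□¬p:
a: successors {a, f}; ◇¬□¬p there: a:F, f:T. ✓
b: successors {c}; ◇¬□¬p there: c:F. ✗
c: successors {d, g}; ◇¬□¬p there: d:F, g:T. ✓
d: successors {f}; ◇¬□¬p there: f:T. ✓
e: successors {b, f}; ◇¬□¬p there: b:T, f:T. ✓
f: successors {a, c, d, e}; ◇¬□¬p there: a:F, c:F, d:F, e:F. ✗
g: successors {b, c, d}; ◇¬□¬p there: b:T, c:F, d:F. ✓
— 5 worlds.
For p → ◇□p:
a: p is F, ◇□p is F. ✓
b: p is F, ◇□p is F. ✓
c: p is F, ◇□p is F. ✓
d: p is F, ◇□p is F. ✓
e: p is F, ◇□p is F. ✓
f: p is F, ◇□p is F. ✓
g: p is T, ◇□p is F. ✗
— 6 worlds.

5 and 6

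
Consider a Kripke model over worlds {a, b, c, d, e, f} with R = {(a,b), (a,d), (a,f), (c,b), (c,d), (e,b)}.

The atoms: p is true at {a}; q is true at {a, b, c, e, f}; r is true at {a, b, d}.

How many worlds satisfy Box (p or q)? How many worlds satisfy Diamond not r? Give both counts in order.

For Box (p or q):
a: successors {b, d, f}; p or q there: b:T, d:F, f:T. ✗
b: no successors, so Box (p or q) holds vacuously. ✓
c: successors {b, d}; p or q there: b:T, d:F. ✗
d: no successors, so Box (p or q) holds vacuously. ✓
e: successors {b}; p or q there: b:T. ✓
f: no successors, so Box (p or q) holds vacuously. ✓
— 4 worlds.
For Diamond not r:
a: successors {b, d, f}; not r there: b:F, d:F, f:T. ✓
b: no successors, so Diamond not r fails. ✗
c: successors {b, d}; not r there: b:F, d:F. ✗
d: no successors, so Diamond not r fails. ✗
e: successors {b}; not r there: b:F. ✗
f: no successors, so Diamond not r fails. ✗
— 1 world.

4 and 1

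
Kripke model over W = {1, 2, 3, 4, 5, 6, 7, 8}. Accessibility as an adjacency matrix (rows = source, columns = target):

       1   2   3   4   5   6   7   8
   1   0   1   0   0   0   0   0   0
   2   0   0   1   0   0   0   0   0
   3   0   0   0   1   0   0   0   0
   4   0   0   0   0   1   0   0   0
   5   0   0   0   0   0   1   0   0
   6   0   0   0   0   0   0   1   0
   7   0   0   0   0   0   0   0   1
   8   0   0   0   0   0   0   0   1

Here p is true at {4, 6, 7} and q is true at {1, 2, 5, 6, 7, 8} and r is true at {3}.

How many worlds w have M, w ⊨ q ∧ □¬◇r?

5

1: q is T, □¬◇r is F. ✗
2: q is T, □¬◇r is T. ✓
3: q is F, □¬◇r is T. ✗
4: q is F, □¬◇r is T. ✗
5: q is T, □¬◇r is T. ✓
6: q is T, □¬◇r is T. ✓
7: q is T, □¬◇r is T. ✓
8: q is T, □¬◇r is T. ✓
Satisfying worlds: {2, 5, 6, 7, 8}.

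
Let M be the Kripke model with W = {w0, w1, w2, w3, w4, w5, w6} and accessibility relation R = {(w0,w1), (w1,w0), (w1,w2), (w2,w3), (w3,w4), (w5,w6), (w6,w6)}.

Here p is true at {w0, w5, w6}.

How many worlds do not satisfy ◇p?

4

w0: successors {w1}; p there: w1:F. ✗
w1: successors {w0, w2}; p there: w0:T, w2:F. ✓
w2: successors {w3}; p there: w3:F. ✗
w3: successors {w4}; p there: w4:F. ✗
w4: no successors, so ◇p fails. ✗
w5: successors {w6}; p there: w6:T. ✓
w6: successors {w6}; p there: w6:T. ✓
Satisfying worlds: {w1, w5, w6}.
So ◇p fails at the other 4 worlds.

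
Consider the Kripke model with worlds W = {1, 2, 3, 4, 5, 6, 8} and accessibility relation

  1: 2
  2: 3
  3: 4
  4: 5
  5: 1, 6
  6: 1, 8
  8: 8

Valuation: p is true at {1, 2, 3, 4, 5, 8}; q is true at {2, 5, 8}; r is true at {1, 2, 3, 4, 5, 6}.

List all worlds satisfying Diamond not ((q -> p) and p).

{5}

1: successors {2}; not ((q -> p) and p) there: 2:F. ✗
2: successors {3}; not ((q -> p) and p) there: 3:F. ✗
3: successors {4}; not ((q -> p) and p) there: 4:F. ✗
4: successors {5}; not ((q -> p) and p) there: 5:F. ✗
5: successors {1, 6}; not ((q -> p) and p) there: 1:F, 6:T. ✓
6: successors {1, 8}; not ((q -> p) and p) there: 1:F, 8:F. ✗
8: successors {8}; not ((q -> p) and p) there: 8:F. ✗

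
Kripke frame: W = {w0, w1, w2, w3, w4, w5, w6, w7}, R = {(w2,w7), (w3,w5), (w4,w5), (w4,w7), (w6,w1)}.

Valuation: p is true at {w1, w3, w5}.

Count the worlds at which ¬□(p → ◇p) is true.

3

w0: □(p → ◇p) is T. ✗
w1: □(p → ◇p) is T. ✗
w2: □(p → ◇p) is T. ✗
w3: □(p → ◇p) is F. ✓
w4: □(p → ◇p) is F. ✓
w5: □(p → ◇p) is T. ✗
w6: □(p → ◇p) is F. ✓
w7: □(p → ◇p) is T. ✗
Satisfying worlds: {w3, w4, w6}.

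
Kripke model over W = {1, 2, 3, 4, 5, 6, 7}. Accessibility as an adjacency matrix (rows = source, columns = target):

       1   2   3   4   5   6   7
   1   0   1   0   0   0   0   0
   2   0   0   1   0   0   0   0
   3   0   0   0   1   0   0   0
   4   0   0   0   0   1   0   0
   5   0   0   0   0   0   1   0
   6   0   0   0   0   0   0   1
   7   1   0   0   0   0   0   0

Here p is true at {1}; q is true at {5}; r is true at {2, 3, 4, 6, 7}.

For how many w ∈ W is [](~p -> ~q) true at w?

1: successors {2}; ~p -> ~q there: 2:T. ✓
2: successors {3}; ~p -> ~q there: 3:T. ✓
3: successors {4}; ~p -> ~q there: 4:T. ✓
4: successors {5}; ~p -> ~q there: 5:F. ✗
5: successors {6}; ~p -> ~q there: 6:T. ✓
6: successors {7}; ~p -> ~q there: 7:T. ✓
7: successors {1}; ~p -> ~q there: 1:T. ✓
Satisfying worlds: {1, 2, 3, 5, 6, 7}.

6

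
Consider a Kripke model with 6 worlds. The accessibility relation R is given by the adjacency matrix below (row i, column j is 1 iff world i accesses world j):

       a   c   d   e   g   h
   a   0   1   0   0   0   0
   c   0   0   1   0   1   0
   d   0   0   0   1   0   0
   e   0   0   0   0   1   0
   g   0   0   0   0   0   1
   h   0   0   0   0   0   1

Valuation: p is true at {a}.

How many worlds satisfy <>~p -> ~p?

5

a: <>~p is T, ~p is F. ✗
c: <>~p is T, ~p is T. ✓
d: <>~p is T, ~p is T. ✓
e: <>~p is T, ~p is T. ✓
g: <>~p is T, ~p is T. ✓
h: <>~p is T, ~p is T. ✓
Satisfying worlds: {c, d, e, g, h}.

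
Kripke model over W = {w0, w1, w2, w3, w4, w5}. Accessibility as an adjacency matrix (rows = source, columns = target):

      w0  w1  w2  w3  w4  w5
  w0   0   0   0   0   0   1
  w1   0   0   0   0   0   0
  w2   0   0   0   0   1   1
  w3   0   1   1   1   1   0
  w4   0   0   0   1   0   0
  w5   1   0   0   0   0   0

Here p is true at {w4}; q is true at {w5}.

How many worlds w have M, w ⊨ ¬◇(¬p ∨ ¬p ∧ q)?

w0: ◇(¬p ∨ ¬p ∧ q) is T. ✗
w1: ◇(¬p ∨ ¬p ∧ q) is F. ✓
w2: ◇(¬p ∨ ¬p ∧ q) is T. ✗
w3: ◇(¬p ∨ ¬p ∧ q) is T. ✗
w4: ◇(¬p ∨ ¬p ∧ q) is T. ✗
w5: ◇(¬p ∨ ¬p ∧ q) is T. ✗
Satisfying worlds: {w1}.

1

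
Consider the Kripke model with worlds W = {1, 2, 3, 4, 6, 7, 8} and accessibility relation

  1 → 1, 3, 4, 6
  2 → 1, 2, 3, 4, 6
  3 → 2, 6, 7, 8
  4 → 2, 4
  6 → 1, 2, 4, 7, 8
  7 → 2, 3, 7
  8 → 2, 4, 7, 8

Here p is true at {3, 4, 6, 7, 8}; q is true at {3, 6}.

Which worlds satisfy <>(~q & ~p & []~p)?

∅

1: successors {1, 3, 4, 6}; ~q & ~p & []~p there: 1:F, 3:F, 4:F, 6:F. ✗
2: successors {1, 2, 3, 4, 6}; ~q & ~p & []~p there: 1:F, 2:F, 3:F, 4:F, 6:F. ✗
3: successors {2, 6, 7, 8}; ~q & ~p & []~p there: 2:F, 6:F, 7:F, 8:F. ✗
4: successors {2, 4}; ~q & ~p & []~p there: 2:F, 4:F. ✗
6: successors {1, 2, 4, 7, 8}; ~q & ~p & []~p there: 1:F, 2:F, 4:F, 7:F, 8:F. ✗
7: successors {2, 3, 7}; ~q & ~p & []~p there: 2:F, 3:F, 7:F. ✗
8: successors {2, 4, 7, 8}; ~q & ~p & []~p there: 2:F, 4:F, 7:F, 8:F. ✗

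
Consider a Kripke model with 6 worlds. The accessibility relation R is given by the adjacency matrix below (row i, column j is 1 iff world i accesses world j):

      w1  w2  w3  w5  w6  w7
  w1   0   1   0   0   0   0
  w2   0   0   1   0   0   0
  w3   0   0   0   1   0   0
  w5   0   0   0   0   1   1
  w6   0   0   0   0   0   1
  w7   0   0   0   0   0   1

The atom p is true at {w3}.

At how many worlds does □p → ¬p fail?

w1: □p is F, ¬p is T. ✓
w2: □p is T, ¬p is T. ✓
w3: □p is F, ¬p is F. ✓
w5: □p is F, ¬p is T. ✓
w6: □p is F, ¬p is T. ✓
w7: □p is F, ¬p is T. ✓
Satisfying worlds: {w1, w2, w3, w5, w6, w7}.
So □p → ¬p fails at the other 0 worlds.

0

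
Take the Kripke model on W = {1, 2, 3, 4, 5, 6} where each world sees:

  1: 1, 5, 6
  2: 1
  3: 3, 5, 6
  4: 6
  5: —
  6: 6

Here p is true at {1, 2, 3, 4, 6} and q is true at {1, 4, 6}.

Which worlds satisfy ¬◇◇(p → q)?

{5}

1: ◇◇(p → q) is T. ✗
2: ◇◇(p → q) is T. ✗
3: ◇◇(p → q) is T. ✗
4: ◇◇(p → q) is T. ✗
5: ◇◇(p → q) is F. ✓
6: ◇◇(p → q) is T. ✗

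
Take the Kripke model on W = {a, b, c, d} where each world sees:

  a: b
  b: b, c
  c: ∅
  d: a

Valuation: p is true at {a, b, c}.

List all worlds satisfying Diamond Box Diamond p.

{b, d}

a: successors {b}; Box Diamond p there: b:F. ✗
b: successors {b, c}; Box Diamond p there: b:F, c:T. ✓
c: no successors, so Diamond Box Diamond p fails. ✗
d: successors {a}; Box Diamond p there: a:T. ✓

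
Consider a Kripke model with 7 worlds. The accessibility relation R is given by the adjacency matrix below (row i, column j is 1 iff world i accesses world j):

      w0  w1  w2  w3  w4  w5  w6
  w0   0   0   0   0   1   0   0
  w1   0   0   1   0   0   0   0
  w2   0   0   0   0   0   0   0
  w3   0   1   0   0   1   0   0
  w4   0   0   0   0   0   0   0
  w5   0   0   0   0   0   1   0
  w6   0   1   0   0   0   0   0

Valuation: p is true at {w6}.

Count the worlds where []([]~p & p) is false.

w0: successors {w4}; []~p & p there: w4:F. ✗
w1: successors {w2}; []~p & p there: w2:F. ✗
w2: no successors, so []([]~p & p) holds vacuously. ✓
w3: successors {w1, w4}; []~p & p there: w1:F, w4:F. ✗
w4: no successors, so []([]~p & p) holds vacuously. ✓
w5: successors {w5}; []~p & p there: w5:F. ✗
w6: successors {w1}; []~p & p there: w1:F. ✗
Satisfying worlds: {w2, w4}.
So []([]~p & p) fails at the other 5 worlds.

5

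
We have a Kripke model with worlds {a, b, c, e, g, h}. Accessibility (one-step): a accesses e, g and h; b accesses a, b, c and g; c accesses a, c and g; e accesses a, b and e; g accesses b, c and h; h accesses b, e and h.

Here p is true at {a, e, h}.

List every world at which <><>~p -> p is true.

a: <><>~p is T, p is T. ✓
b: <><>~p is T, p is F. ✗
c: <><>~p is T, p is F. ✗
e: <><>~p is T, p is T. ✓
g: <><>~p is T, p is F. ✗
h: <><>~p is T, p is T. ✓

{a, e, h}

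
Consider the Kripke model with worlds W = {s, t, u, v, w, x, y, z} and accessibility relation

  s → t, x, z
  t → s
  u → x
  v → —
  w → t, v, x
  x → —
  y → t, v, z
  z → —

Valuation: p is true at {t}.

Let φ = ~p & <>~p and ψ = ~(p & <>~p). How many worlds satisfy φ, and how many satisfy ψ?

4 and 7

For ~p & <>~p:
s: ~p is T, <>~p is T. ✓
t: ~p is F, <>~p is T. ✗
u: ~p is T, <>~p is T. ✓
v: ~p is T, <>~p is F. ✗
w: ~p is T, <>~p is T. ✓
x: ~p is T, <>~p is F. ✗
y: ~p is T, <>~p is T. ✓
z: ~p is T, <>~p is F. ✗
— 4 worlds.
For ~(p & <>~p):
s: p & <>~p is F. ✓
t: p & <>~p is T. ✗
u: p & <>~p is F. ✓
v: p & <>~p is F. ✓
w: p & <>~p is F. ✓
x: p & <>~p is F. ✓
y: p & <>~p is F. ✓
z: p & <>~p is F. ✓
— 7 worlds.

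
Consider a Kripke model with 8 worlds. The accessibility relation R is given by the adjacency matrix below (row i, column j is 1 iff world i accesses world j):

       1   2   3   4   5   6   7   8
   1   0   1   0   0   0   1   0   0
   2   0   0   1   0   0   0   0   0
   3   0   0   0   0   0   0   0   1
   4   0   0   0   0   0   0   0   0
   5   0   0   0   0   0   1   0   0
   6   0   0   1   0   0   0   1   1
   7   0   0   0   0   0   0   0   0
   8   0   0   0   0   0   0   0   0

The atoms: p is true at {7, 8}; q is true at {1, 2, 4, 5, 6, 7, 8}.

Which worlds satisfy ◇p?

1: successors {2, 6}; p there: 2:F, 6:F. ✗
2: successors {3}; p there: 3:F. ✗
3: successors {8}; p there: 8:T. ✓
4: no successors, so ◇p fails. ✗
5: successors {6}; p there: 6:F. ✗
6: successors {3, 7, 8}; p there: 3:F, 7:T, 8:T. ✓
7: no successors, so ◇p fails. ✗
8: no successors, so ◇p fails. ✗

{3, 6}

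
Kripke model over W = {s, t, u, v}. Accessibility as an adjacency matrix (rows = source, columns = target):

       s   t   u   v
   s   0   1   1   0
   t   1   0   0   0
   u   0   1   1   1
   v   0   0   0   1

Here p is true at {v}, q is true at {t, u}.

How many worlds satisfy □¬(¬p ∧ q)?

2

s: successors {t, u}; ¬(¬p ∧ q) there: t:F, u:F. ✗
t: successors {s}; ¬(¬p ∧ q) there: s:T. ✓
u: successors {t, u, v}; ¬(¬p ∧ q) there: t:F, u:F, v:T. ✗
v: successors {v}; ¬(¬p ∧ q) there: v:T. ✓
Satisfying worlds: {t, v}.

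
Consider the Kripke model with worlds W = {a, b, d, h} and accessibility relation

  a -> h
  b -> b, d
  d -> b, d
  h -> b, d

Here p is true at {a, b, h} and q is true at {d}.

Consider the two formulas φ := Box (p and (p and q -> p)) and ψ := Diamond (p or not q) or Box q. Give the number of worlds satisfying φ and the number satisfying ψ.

For Box (p and (p and q -> p)):
a: successors {h}; p and (p and q -> p) there: h:T. ✓
b: successors {b, d}; p and (p and q -> p) there: b:T, d:F. ✗
d: successors {b, d}; p and (p and q -> p) there: b:T, d:F. ✗
h: successors {b, d}; p and (p and q -> p) there: b:T, d:F. ✗
— 1 world.
For Diamond (p or not q) or Box q:
a: Diamond (p or not q) is T, Box q is F. ✓
b: Diamond (p or not q) is T, Box q is F. ✓
d: Diamond (p or not q) is T, Box q is F. ✓
h: Diamond (p or not q) is T, Box q is F. ✓
— 4 worlds.

1 and 4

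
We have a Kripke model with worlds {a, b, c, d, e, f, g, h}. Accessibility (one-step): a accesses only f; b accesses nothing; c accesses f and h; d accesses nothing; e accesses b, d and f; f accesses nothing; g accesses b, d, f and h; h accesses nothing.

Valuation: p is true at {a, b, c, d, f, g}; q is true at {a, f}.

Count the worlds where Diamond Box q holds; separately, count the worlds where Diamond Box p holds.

4 and 4

For Diamond Box q:
a: successors {f}; Box q there: f:T. ✓
b: no successors, so Diamond Box q fails. ✗
c: successors {f, h}; Box q there: f:T, h:T. ✓
d: no successors, so Diamond Box q fails. ✗
e: successors {b, d, f}; Box q there: b:T, d:T, f:T. ✓
f: no successors, so Diamond Box q fails. ✗
g: successors {b, d, f, h}; Box q there: b:T, d:T, f:T, h:T. ✓
h: no successors, so Diamond Box q fails. ✗
— 4 worlds.
For Diamond Box p:
a: successors {f}; Box p there: f:T. ✓
b: no successors, so Diamond Box p fails. ✗
c: successors {f, h}; Box p there: f:T, h:T. ✓
d: no successors, so Diamond Box p fails. ✗
e: successors {b, d, f}; Box p there: b:T, d:T, f:T. ✓
f: no successors, so Diamond Box p fails. ✗
g: successors {b, d, f, h}; Box p there: b:T, d:T, f:T, h:T. ✓
h: no successors, so Diamond Box p fails. ✗
— 4 worlds.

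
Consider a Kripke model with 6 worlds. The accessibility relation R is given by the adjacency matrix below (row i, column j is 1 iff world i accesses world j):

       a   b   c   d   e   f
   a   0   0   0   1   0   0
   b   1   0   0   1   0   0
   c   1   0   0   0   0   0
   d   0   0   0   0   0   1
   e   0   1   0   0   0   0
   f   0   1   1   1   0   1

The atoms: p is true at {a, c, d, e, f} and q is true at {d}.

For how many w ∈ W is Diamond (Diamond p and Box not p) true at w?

0

a: successors {d}; Diamond p and Box not p there: d:F. ✗
b: successors {a, d}; Diamond p and Box not p there: a:F, d:F. ✗
c: successors {a}; Diamond p and Box not p there: a:F. ✗
d: successors {f}; Diamond p and Box not p there: f:F. ✗
e: successors {b}; Diamond p and Box not p there: b:F. ✗
f: successors {b, c, d, f}; Diamond p and Box not p there: b:F, c:F, d:F, f:F. ✗
Satisfying worlds: ∅.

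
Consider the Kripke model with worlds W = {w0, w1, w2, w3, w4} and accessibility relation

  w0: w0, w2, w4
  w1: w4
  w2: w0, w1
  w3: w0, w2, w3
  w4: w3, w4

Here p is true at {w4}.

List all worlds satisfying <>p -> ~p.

w0: <>p is T, ~p is T. ✓
w1: <>p is T, ~p is T. ✓
w2: <>p is F, ~p is T. ✓
w3: <>p is F, ~p is T. ✓
w4: <>p is T, ~p is F. ✗

{w0, w1, w2, w3}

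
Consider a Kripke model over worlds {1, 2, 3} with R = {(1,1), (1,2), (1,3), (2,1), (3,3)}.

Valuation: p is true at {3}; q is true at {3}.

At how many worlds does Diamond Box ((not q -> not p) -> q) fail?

1

1: successors {1, 2, 3}; Box ((not q -> not p) -> q) there: 1:F, 2:F, 3:T. ✓
2: successors {1}; Box ((not q -> not p) -> q) there: 1:F. ✗
3: successors {3}; Box ((not q -> not p) -> q) there: 3:T. ✓
Satisfying worlds: {1, 3}.
So Diamond Box ((not q -> not p) -> q) fails at the other 1 world.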